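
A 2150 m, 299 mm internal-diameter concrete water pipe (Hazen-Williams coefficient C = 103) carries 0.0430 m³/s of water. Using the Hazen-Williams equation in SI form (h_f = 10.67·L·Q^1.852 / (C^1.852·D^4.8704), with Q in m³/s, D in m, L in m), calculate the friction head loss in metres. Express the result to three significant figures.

h_f ≈ 4.53 m

h_f = 10.67·2150·0.0430^1.852 / (103^1.852·0.299^4.8704) = 4.526 m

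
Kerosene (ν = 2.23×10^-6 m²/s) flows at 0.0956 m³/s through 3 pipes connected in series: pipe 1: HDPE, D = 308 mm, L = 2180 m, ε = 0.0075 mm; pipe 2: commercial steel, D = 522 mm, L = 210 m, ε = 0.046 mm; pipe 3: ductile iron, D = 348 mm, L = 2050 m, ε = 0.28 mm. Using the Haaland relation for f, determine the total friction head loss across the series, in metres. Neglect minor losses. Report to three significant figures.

H ≈ 15.8 m

Pipe 1: V = 1.283 m/s, Re = 1.77×10^5, ε/D = 2.44×10^-5, f = 0.01601, h_1 = f(L/D)V²/2g = 9.510 m
Pipe 2: V = 0.4467 m/s, Re = 1.05×10^5, ε/D = 8.81×10^-5, f = 0.01806, h_2 = f(L/D)V²/2g = 0.07388 m
Pipe 3: V = 1.005 m/s, Re = 1.57×10^5, ε/D = 8.05×10^-4, f = 0.02044, h_3 = f(L/D)V²/2g = 6.199 m
Series → Q common, losses add: H = Σh = 15.78 m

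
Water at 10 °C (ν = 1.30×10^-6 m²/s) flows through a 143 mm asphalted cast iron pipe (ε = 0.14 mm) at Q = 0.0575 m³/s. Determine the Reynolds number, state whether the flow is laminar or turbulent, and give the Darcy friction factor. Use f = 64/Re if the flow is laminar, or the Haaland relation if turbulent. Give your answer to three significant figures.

V = 4Q/(πD²) = 3.580 m/s
Re = VD/ν = 3.580·0.143/1.30×10^-6 = 3.94×10^5
Re > 4000 → turbulent; ε/D = 9.79×10^-4
Haaland: f = 0.02024

Re ≈ 3.94×10^5; turbulent; f ≈ 0.0202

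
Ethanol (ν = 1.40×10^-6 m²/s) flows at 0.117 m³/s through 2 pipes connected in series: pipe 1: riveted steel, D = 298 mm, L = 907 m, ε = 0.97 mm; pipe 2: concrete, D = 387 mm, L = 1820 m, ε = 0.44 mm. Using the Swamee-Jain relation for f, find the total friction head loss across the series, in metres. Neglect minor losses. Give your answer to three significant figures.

Pipe 1: V = 1.678 m/s, Re = 3.57×10^5, ε/D = 0.00326, f = 0.02727, h_1 = f(L/D)V²/2g = 11.90 m
Pipe 2: V = 0.9947 m/s, Re = 2.75×10^5, ε/D = 0.00114, f = 0.02138, h_2 = f(L/D)V²/2g = 5.069 m
Series → Q common, losses add: H = Σh = 16.97 m

H ≈ 17.0 m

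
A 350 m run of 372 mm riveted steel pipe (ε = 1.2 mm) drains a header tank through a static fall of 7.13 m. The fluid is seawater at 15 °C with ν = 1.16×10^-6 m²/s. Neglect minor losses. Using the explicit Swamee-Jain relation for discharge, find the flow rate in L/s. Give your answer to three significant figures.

Swamee-Jain (Type II): Q = -0.965·√(gD⁵h_f/L)·ln[ε/(3.7D) + √(3.17ν²L/(gD³h_f))]
√(gD⁵h_f/L) = √(9.81·0.372⁵·7.13/350) = 0.03773
ε/(3.7D) = 8.72×10^-4; √(3.17ν²L/(gD³h_f)) = 2.04×10^-5
Q = -0.965·0.03773·ln(8.922×10^-4) = 0.2557 m³/s
Check: V = 2.35 m/s, Re = 7.54×10^5, f = 0.02696, h_f = 7.15 m ≈ 7.13 m ✓

Q ≈ 256 L/s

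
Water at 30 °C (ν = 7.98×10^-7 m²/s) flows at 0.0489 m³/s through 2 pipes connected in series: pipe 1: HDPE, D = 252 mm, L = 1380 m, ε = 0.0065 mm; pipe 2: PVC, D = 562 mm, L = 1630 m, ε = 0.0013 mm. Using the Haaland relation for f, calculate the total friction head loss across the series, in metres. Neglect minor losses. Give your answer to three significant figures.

H ≈ 3.98 m

Pipe 1: V = 0.9804 m/s, Re = 3.10×10^5, ε/D = 2.58×10^-5, f = 0.01448, h_1 = f(L/D)V²/2g = 3.885 m
Pipe 2: V = 0.1971 m/s, Re = 1.39×10^5, ε/D = 2.31×10^-6, f = 0.01667, h_2 = f(L/D)V²/2g = 0.09578 m
Series → Q common, losses add: H = Σh = 3.981 m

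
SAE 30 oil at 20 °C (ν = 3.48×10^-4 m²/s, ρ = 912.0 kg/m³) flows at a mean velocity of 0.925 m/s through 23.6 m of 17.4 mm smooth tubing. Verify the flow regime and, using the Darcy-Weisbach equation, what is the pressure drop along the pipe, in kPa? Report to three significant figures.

Re = VD/ν = 0.925·0.01740/3.48×10^-4 = 46.2 → laminar (Re < 2300)
f = 64/Re = 1.384
h_f = f(L/D)V²/(2g) = 1.384·(23.6/0.01740)·0.925²/(2·9.81) = 81.85 m
Δp = ρg·h_f = 912.0·9.81·81.85 = 732.3 kPa

Δp ≈ 732 kPa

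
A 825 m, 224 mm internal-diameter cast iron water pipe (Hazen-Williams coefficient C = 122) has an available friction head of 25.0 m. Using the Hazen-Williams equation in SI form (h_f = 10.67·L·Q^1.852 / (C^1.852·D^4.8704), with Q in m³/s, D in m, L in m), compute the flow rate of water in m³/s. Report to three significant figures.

Rearranging: Q = [h_f·C^1.852·D^4.8704 / (10.67·L)]^(1/1.852)
Q = [25.0·122^1.852·0.224^4.8704 / (10.67·825)]^0.540 = 0.1006 m³/s

Q ≈ 0.101 m³/s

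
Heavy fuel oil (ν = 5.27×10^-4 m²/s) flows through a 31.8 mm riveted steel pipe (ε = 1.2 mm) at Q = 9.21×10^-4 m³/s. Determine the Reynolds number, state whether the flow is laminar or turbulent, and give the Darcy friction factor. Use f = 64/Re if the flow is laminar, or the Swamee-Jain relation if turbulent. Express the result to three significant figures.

Re ≈ 70.0; laminar; f = 64/Re ≈ 0.915

V = 4Q/(πD²) = 1.160 m/s
Re = VD/ν = 1.160·0.0318/5.27×10^-4 = 70.0
Re < 2300 → laminar → f = 64/Re = 0.9146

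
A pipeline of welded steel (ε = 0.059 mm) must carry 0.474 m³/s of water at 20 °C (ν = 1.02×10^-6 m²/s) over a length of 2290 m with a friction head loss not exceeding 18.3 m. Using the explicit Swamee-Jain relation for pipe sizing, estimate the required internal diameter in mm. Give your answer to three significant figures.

D ≈ 506 mm

Swamee-Jain (Type III): D = 0.66·[ε^1.25·(LQ²/(gh_f))^4.75 + ν·Q^9.4·(L/(gh_f))^5.2]^0.04
LQ²/(gh_f) = 2.866; L/(gh_f) = 12.76
Term 1 = ε^1.25·(…)^4.75 = 7.68×10^-4; Term 2 = ν·Q^9.4·(…)^5.2 = 5.14×10^-4
D = 0.66·(7.68×10^-4 + 5.14×10^-4)^0.04 = 0.5057 m = 506 mm
Check: V = 2.36 m/s, Re = 1.17×10^6, f = 0.01359, h_f = 17.5 m ≈ 18.3 m ✓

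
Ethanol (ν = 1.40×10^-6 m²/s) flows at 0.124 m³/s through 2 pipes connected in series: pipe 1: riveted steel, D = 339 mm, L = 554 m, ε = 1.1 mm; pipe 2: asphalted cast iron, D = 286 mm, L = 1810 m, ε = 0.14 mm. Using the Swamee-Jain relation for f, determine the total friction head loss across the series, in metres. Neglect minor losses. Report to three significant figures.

H ≈ 25.9 m

Pipe 1: V = 1.374 m/s, Re = 3.33×10^5, ε/D = 0.00324, f = 0.02727, h_1 = f(L/D)V²/2g = 4.288 m
Pipe 2: V = 1.930 m/s, Re = 3.94×10^5, ε/D = 4.90×10^-4, f = 0.01794, h_2 = f(L/D)V²/2g = 21.56 m
Series → Q common, losses add: H = Σh = 25.85 m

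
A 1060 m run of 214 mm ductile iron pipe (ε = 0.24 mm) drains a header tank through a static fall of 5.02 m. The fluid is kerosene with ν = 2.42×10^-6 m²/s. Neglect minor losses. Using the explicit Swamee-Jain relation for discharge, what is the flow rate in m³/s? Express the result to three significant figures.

Swamee-Jain (Type II): Q = -0.965·√(gD⁵h_f/L)·ln[ε/(3.7D) + √(3.17ν²L/(gD³h_f))]
√(gD⁵h_f/L) = √(9.81·0.214⁵·5.02/1060) = 0.004566
ε/(3.7D) = 3.03×10^-4; √(3.17ν²L/(gD³h_f)) = 2.02×10^-4
Q = -0.965·0.004566·ln(5.050×10^-4) = 0.03345 m³/s
Check: V = 0.930 m/s, Re = 8.22×10^4, f = 0.02318, h_f = 5.06 m ≈ 5.02 m ✓

Q ≈ 0.0334 m³/s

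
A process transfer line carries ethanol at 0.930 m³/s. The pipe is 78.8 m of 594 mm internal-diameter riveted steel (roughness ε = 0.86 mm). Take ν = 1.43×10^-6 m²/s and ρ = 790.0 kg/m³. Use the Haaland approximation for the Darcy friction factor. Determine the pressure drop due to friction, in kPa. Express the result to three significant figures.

Δp ≈ 12.8 kPa

V = 4Q/(πD²) = 4·0.930/(π·0.594²) = 3.356 m/s
Re = VD/ν = 3.356·0.594/1.43×10^-6 = 1.39×10^6 → turbulent
ε/D = 0.86/594 = 0.00145
Haaland: f = 0.02172
h_f = f(L/D)V²/(2g) = 0.02172·(78.8/0.594)·3.356²/(2·9.81) = 1.654 m
Δp = ρg·h_f = 790.0·9.81·1.654 = 12.82 kPa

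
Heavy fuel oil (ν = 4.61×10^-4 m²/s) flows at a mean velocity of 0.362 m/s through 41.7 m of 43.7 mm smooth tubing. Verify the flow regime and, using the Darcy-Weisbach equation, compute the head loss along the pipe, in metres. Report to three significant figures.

Re = VD/ν = 0.362·0.04370/4.61×10^-4 = 34.3 → laminar (Re < 2300)
f = 64/Re = 1.865
h_f = f(L/D)V²/(2g) = 1.865·(41.7/0.04370)·0.362²/(2·9.81) = 11.89 m

h_f ≈ 11.9 m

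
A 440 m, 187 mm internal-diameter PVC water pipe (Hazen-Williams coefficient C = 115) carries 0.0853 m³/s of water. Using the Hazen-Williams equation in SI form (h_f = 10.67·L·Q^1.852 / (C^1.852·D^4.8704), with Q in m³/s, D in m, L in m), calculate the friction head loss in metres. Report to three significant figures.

h_f ≈ 26.4 m

h_f = 10.67·440·0.0853^1.852 / (115^1.852·0.187^4.8704) = 26.41 m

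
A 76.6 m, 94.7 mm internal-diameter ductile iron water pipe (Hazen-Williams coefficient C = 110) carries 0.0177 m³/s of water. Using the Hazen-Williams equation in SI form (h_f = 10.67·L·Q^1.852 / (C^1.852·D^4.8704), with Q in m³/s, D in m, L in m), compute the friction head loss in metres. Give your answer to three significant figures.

h_f ≈ 7.46 m

h_f = 10.67·76.6·0.0177^1.852 / (110^1.852·0.0947^4.8704) = 7.457 m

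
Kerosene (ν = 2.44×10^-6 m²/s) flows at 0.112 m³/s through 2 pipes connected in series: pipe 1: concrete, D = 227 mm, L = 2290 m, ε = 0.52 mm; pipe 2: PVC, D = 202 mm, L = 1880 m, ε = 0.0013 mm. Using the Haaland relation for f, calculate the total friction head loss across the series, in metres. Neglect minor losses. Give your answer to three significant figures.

Pipe 1: V = 2.767 m/s, Re = 2.57×10^5, ε/D = 0.00229, f = 0.02490, h_1 = f(L/D)V²/2g = 98.05 m
Pipe 2: V = 3.495 m/s, Re = 2.89×10^5, ε/D = 6.44×10^-6, f = 0.01449, h_2 = f(L/D)V²/2g = 83.95 m
Series → Q common, losses add: H = Σh = 182.0 m

H ≈ 182 m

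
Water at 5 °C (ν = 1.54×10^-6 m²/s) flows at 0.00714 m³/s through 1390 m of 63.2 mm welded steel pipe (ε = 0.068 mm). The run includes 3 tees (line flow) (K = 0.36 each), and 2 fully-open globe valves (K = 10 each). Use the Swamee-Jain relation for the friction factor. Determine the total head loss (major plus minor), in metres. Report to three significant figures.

H_L ≈ 138 m

V = 4Q/(πD²) = 2.276 m/s; V²/2g = 0.2640 m
Re = 9.34×10^4, ε/D = 0.00108 → f = 0.02275 (Swamee-Jain)
Major: h_f = f(L/D)·V²/2g = 0.02275·21994·0.2640 = 132.1 m
Minor: ΣK = 21.1; h_m = ΣK·V²/2g = 5.566 m
Total H_L = 132.1 + 5.566 = 137.6 m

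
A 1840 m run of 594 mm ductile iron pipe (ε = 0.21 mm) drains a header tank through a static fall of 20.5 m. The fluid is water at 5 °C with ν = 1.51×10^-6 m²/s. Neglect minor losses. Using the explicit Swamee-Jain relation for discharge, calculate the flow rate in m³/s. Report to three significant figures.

Q ≈ 0.788 m³/s

Swamee-Jain (Type II): Q = -0.965·√(gD⁵h_f/L)·ln[ε/(3.7D) + √(3.17ν²L/(gD³h_f))]
√(gD⁵h_f/L) = √(9.81·0.594⁵·20.5/1840) = 0.08990
ε/(3.7D) = 9.56×10^-5; √(3.17ν²L/(gD³h_f)) = 1.78×10^-5
Q = -0.965·0.08990·ln(1.133×10^-4) = 0.7882 m³/s
Check: V = 2.84 m/s, Re = 1.12×10^6, f = 0.01615, h_f = 20.6 m ≈ 20.5 m ✓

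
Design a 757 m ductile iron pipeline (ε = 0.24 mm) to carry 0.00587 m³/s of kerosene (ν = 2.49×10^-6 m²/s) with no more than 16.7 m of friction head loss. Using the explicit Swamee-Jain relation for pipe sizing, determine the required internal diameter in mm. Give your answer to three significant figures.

Swamee-Jain (Type III): D = 0.66·[ε^1.25·(LQ²/(gh_f))^4.75 + ν·Q^9.4·(L/(gh_f))^5.2]^0.04
LQ²/(gh_f) = 1.592×10^-4; L/(gh_f) = 4.621
Term 1 = ε^1.25·(…)^4.75 = 2.72×10^-23; Term 2 = ν·Q^9.4·(…)^5.2 = 7.55×10^-24
D = 0.66·(2.72×10^-23 + 7.55×10^-24)^0.04 = 0.08340 m = 83.4 mm
Check: V = 1.07 m/s, Re = 3.60×10^4, f = 0.02954, h_f = 15.8 m ≈ 16.7 m ✓

D ≈ 83.4 mm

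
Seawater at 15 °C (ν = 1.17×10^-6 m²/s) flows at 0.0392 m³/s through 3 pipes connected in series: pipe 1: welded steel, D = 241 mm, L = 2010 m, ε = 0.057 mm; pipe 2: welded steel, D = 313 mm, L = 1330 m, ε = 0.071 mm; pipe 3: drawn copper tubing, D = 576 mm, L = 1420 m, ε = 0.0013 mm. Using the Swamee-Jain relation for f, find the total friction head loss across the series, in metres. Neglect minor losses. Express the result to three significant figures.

H ≈ 6.62 m

Pipe 1: V = 0.8593 m/s, Re = 1.77×10^5, ε/D = 2.37×10^-4, f = 0.01765, h_1 = f(L/D)V²/2g = 5.541 m
Pipe 2: V = 0.5095 m/s, Re = 1.36×10^5, ε/D = 2.27×10^-4, f = 0.01824, h_2 = f(L/D)V²/2g = 1.025 m
Pipe 3: V = 0.1504 m/s, Re = 7.41×10^4, ε/D = 2.26×10^-6, f = 0.01905, h_3 = f(L/D)V²/2g = 0.05417 m
Series → Q common, losses add: H = Σh = 6.621 m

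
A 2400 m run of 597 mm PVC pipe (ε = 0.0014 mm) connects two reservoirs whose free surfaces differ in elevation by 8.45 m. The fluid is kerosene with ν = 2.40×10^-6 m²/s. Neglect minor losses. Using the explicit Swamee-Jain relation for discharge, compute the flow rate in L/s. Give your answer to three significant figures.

Q ≈ 489 L/s

Swamee-Jain (Type II): Q = -0.965·√(gD⁵h_f/L)·ln[ε/(3.7D) + √(3.17ν²L/(gD³h_f))]
√(gD⁵h_f/L) = √(9.81·0.597⁵·8.45/2400) = 0.05118
ε/(3.7D) = 6.34×10^-7; √(3.17ν²L/(gD³h_f)) = 4.98×10^-5
Q = -0.965·0.05118·ln(5.048×10^-5) = 0.4886 m³/s
Check: V = 1.75 m/s, Re = 4.34×10^5, f = 0.01346, h_f = 8.41 m ≈ 8.45 m ✓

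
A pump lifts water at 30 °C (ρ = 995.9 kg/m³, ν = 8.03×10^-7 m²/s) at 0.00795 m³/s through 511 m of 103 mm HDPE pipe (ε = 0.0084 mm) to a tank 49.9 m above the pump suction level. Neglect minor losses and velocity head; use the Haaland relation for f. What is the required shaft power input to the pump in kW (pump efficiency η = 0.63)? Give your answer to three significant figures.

P_shaft ≈ 6.65 kW

V = 4Q/(πD²) = 0.9541 m/s; Re = 1.22×10^5; ε/D = 8.16×10^-5; f = 0.01750
h_f = f(L/D)V²/2g = 4.028 m
Total head H = z + h_f = 49.9 + 4.028 = 53.93 m
P_hyd = ρgQH = 995.9·9.81·0.00795·53.93 = 4.189 kW
P_shaft = P_hyd/η = 4.189/0.63 = 6.649 kW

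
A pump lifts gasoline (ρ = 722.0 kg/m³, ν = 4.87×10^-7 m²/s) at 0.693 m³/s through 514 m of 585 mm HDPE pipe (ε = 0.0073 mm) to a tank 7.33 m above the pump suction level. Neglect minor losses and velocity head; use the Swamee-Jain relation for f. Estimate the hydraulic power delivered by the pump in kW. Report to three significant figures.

P_hyd ≈ 51.0 kW

V = 4Q/(πD²) = 2.578 m/s; Re = 3.10×10^6; ε/D = 1.25×10^-5; f = 0.01027
h_f = f(L/D)V²/2g = 3.057 m
Total head H = z + h_f = 7.33 + 3.057 = 10.39 m
P_hyd = ρgQH = 722.0·9.81·0.693·10.39 = 50.98 kW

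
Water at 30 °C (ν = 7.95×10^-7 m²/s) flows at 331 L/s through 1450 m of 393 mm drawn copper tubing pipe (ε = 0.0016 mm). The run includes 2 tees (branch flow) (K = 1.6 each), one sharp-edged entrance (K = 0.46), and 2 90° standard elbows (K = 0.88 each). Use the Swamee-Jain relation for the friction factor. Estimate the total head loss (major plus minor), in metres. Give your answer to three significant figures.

H_L ≈ 17.7 m

V = 4Q/(πD²) = 2.729 m/s; V²/2g = 0.3795 m
Re = 1.35×10^6, ε/D = 4.07×10^-6 → f = 0.01117 (Swamee-Jain)
Major: h_f = f(L/D)·V²/2g = 0.01117·3690·0.3795 = 15.64 m
Minor: ΣK = 5.42; h_m = ΣK·V²/2g = 2.057 m
Total H_L = 15.64 + 2.057 = 17.69 m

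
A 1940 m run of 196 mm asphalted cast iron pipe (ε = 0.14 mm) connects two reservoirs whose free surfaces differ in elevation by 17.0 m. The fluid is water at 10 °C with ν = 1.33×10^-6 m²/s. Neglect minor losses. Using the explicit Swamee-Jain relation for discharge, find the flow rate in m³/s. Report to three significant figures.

Swamee-Jain (Type II): Q = -0.965·√(gD⁵h_f/L)·ln[ε/(3.7D) + √(3.17ν²L/(gD³h_f))]
√(gD⁵h_f/L) = √(9.81·0.196⁵·17.0/1940) = 0.004987
ε/(3.7D) = 1.93×10^-4; √(3.17ν²L/(gD³h_f)) = 9.31×10^-5
Q = -0.965·0.004987·ln(2.861×10^-4) = 0.03926 m³/s
Check: V = 1.30 m/s, Re = 1.92×10^5, f = 0.02005, h_f = 17.1 m ≈ 17.0 m ✓

Q ≈ 0.0393 m³/s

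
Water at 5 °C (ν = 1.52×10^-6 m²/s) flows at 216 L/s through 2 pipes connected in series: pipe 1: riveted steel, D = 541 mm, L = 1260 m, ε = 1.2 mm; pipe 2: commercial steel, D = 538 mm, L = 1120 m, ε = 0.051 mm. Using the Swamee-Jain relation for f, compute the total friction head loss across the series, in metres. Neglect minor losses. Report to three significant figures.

Pipe 1: V = 0.9397 m/s, Re = 3.34×10^5, ε/D = 0.00222, f = 0.02472, h_1 = f(L/D)V²/2g = 2.591 m
Pipe 2: V = 0.9502 m/s, Re = 3.36×10^5, ε/D = 9.48×10^-5, f = 0.01515, h_2 = f(L/D)V²/2g = 1.451 m
Series → Q common, losses add: H = Σh = 4.042 m

H ≈ 4.04 m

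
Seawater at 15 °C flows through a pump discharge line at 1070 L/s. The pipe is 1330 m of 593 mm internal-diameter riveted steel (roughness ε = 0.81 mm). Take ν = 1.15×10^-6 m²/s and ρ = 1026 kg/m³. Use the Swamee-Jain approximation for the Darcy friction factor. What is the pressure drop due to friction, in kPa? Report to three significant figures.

V = 4Q/(πD²) = 4·1.07/(π·0.593²) = 3.874 m/s
Re = VD/ν = 3.874·0.593/1.15×10^-6 = 2.00×10^6 → turbulent
ε/D = 0.81/593 = 0.00137
Swamee-Jain: f = 0.02139
h_f = f(L/D)V²/(2g) = 0.02139·(1330/0.593)·3.874²/(2·9.81) = 36.70 m
Δp = ρg·h_f = 1026·9.81·36.70 = 369.4 kPa

Δp ≈ 369 kPa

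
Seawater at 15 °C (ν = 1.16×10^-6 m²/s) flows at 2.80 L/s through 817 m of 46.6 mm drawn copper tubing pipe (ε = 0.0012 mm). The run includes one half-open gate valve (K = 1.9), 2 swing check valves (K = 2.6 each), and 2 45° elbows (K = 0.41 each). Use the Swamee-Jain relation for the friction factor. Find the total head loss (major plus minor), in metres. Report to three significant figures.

V = 4Q/(πD²) = 1.642 m/s; V²/2g = 0.1374 m
Re = 6.60×10^4, ε/D = 2.58×10^-5 → f = 0.01965 (Swamee-Jain)
Major: h_f = f(L/D)·V²/2g = 0.01965·17532·0.1374 = 47.32 m
Minor: ΣK = 7.92; h_m = ΣK·V²/2g = 1.088 m
Total H_L = 47.32 + 1.088 = 48.41 m

H_L ≈ 48.4 m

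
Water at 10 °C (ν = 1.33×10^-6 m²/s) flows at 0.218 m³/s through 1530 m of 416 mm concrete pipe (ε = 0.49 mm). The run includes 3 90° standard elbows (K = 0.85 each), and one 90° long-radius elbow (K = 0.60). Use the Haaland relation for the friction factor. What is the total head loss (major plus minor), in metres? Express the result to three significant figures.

V = 4Q/(πD²) = 1.604 m/s; V²/2g = 0.1311 m
Re = 5.02×10^5, ε/D = 0.00118 → f = 0.02095 (Haaland)
Major: h_f = f(L/D)·V²/2g = 0.02095·3678·0.1311 = 10.10 m
Minor: ΣK = 3.15; h_m = ΣK·V²/2g = 0.4130 m
Total H_L = 10.10 + 0.4130 = 10.51 m

H_L ≈ 10.5 m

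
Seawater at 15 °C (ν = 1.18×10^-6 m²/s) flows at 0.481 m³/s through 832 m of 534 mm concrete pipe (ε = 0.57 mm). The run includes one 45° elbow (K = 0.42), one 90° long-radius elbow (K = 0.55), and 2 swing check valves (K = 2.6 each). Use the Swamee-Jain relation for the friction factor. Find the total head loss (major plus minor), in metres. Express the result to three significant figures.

H_L ≈ 8.90 m

V = 4Q/(πD²) = 2.148 m/s; V²/2g = 0.2351 m
Re = 9.72×10^5, ε/D = 0.00107 → f = 0.02034 (Swamee-Jain)
Major: h_f = f(L/D)·V²/2g = 0.02034·1558·0.2351 = 7.450 m
Minor: ΣK = 6.17; h_m = ΣK·V²/2g = 1.451 m
Total H_L = 7.450 + 1.451 = 8.901 m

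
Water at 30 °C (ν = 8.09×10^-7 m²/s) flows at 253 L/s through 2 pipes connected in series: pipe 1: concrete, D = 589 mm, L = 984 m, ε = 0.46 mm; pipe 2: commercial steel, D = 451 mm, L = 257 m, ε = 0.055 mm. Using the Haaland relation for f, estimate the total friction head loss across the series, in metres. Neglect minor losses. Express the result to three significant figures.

H ≈ 2.40 m

Pipe 1: V = 0.9285 m/s, Re = 6.76×10^5, ε/D = 7.81×10^-4, f = 0.01901, h_1 = f(L/D)V²/2g = 1.395 m
Pipe 2: V = 1.584 m/s, Re = 8.83×10^5, ε/D = 1.22×10^-4, f = 0.01377, h_2 = f(L/D)V²/2g = 1.003 m
Series → Q common, losses add: H = Σh = 2.398 m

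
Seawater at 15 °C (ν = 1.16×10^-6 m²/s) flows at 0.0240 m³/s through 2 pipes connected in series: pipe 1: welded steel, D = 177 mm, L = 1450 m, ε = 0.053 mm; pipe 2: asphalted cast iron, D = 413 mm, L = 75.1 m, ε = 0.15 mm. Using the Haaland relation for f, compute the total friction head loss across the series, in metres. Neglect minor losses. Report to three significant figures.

H ≈ 7.21 m

Pipe 1: V = 0.9754 m/s, Re = 1.49×10^5, ε/D = 2.99×10^-4, f = 0.01814, h_1 = f(L/D)V²/2g = 7.207 m
Pipe 2: V = 0.1792 m/s, Re = 6.38×10^4, ε/D = 3.63×10^-4, f = 0.02090, h_2 = f(L/D)V²/2g = 0.006218 m
Series → Q common, losses add: H = Σh = 7.213 m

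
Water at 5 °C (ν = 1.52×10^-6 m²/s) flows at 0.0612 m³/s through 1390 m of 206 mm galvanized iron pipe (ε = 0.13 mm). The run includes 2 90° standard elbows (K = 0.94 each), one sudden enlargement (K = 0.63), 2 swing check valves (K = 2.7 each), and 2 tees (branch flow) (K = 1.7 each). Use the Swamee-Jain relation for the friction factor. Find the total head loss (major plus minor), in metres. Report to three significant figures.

H_L ≈ 24.3 m

V = 4Q/(πD²) = 1.836 m/s; V²/2g = 0.1719 m
Re = 2.49×10^5, ε/D = 6.31×10^-4 → f = 0.01928 (Swamee-Jain)
Major: h_f = f(L/D)·V²/2g = 0.01928·6748·0.1719 = 22.35 m
Minor: ΣK = 11.3; h_m = ΣK·V²/2g = 1.944 m
Total H_L = 22.35 + 1.944 = 24.30 m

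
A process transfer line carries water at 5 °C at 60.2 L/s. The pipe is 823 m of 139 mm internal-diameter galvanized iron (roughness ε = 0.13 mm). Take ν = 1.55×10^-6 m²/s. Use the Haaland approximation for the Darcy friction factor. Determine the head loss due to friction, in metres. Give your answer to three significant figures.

V = 4Q/(πD²) = 4·0.0602/(π·0.139²) = 3.967 m/s
Re = VD/ν = 3.967·0.139/1.55×10^-6 = 3.56×10^5 → turbulent
ε/D = 0.13/139 = 9.35×10^-4
Haaland: f = 0.02012
h_f = f(L/D)V²/(2g) = 0.02012·(823/0.139)·3.967²/(2·9.81) = 95.53 m

h_f ≈ 95.5 m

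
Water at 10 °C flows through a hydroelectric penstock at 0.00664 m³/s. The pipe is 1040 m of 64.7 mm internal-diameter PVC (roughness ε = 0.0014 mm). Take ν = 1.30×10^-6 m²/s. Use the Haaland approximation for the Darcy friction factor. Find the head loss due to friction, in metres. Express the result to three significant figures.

h_f ≈ 59.8 m

V = 4Q/(πD²) = 4·0.00664/(π·0.0647²) = 2.020 m/s
Re = VD/ν = 2.020·0.0647/1.30×10^-6 = 1.01×10^5 → turbulent
ε/D = 0.0014/64.7 = 2.16×10^-5
Haaland: f = 0.01789
h_f = f(L/D)V²/(2g) = 0.01789·(1040/0.0647)·2.020²/(2·9.81) = 59.78 m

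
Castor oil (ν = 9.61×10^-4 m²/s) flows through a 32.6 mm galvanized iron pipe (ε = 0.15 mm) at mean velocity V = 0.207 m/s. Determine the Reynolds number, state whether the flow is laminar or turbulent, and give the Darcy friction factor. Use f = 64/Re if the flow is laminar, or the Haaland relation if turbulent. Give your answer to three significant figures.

Re = VD/ν = 0.2070·0.0326/9.61×10^-4 = 7.02
Re < 2300 → laminar → f = 64/Re = 9.114

Re ≈ 7.02; laminar; f = 64/Re ≈ 9.11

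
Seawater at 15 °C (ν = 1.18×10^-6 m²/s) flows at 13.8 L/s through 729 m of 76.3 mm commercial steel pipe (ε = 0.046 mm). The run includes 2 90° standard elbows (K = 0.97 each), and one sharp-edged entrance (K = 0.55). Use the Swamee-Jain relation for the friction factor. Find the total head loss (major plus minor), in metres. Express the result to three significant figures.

H_L ≈ 87.6 m

V = 4Q/(πD²) = 3.018 m/s; V²/2g = 0.4643 m
Re = 1.95×10^5, ε/D = 6.03×10^-4 → f = 0.01949 (Swamee-Jain)
Major: h_f = f(L/D)·V²/2g = 0.01949·9554·0.4643 = 86.48 m
Minor: ΣK = 2.49; h_m = ΣK·V²/2g = 1.156 m
Total H_L = 86.48 + 1.156 = 87.63 m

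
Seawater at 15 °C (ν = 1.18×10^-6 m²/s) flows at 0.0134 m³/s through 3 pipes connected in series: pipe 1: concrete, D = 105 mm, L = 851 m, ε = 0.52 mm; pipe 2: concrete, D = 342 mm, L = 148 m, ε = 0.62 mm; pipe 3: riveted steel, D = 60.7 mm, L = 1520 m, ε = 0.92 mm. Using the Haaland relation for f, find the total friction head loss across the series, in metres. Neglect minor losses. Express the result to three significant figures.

Pipe 1: V = 1.548 m/s, Re = 1.38×10^5, ε/D = 0.00495, f = 0.03097, h_1 = f(L/D)V²/2g = 30.63 m
Pipe 2: V = 0.1459 m/s, Re = 4.23×10^4, ε/D = 0.00181, f = 0.02630, h_2 = f(L/D)V²/2g = 0.01234 m
Pipe 3: V = 4.631 m/s, Re = 2.38×10^5, ε/D = 0.0152, f = 0.04413, h_3 = f(L/D)V²/2g = 1208 m
Series → Q common, losses add: H = Σh = 1238 m

H ≈ 1240 m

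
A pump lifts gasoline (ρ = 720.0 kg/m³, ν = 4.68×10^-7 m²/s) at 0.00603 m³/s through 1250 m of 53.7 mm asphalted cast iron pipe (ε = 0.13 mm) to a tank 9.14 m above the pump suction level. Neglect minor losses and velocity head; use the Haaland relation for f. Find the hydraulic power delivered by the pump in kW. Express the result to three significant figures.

V = 4Q/(πD²) = 2.662 m/s; Re = 3.05×10^5; ε/D = 0.00242; f = 0.02516
h_f = f(L/D)V²/2g = 211.6 m
Total head H = z + h_f = 9.14 + 211.6 = 220.8 m
P_hyd = ρgQH = 720.0·9.81·0.00603·220.8 = 9.403 kW

P_hyd ≈ 9.40 kW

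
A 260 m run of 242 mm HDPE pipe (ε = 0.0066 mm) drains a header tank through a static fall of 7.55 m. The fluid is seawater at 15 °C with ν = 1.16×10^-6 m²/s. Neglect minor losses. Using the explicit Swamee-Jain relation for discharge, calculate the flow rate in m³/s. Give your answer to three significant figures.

Swamee-Jain (Type II): Q = -0.965·√(gD⁵h_f/L)·ln[ε/(3.7D) + √(3.17ν²L/(gD³h_f))]
√(gD⁵h_f/L) = √(9.81·0.242⁵·7.55/260) = 0.01538
ε/(3.7D) = 7.37×10^-6; √(3.17ν²L/(gD³h_f)) = 3.25×10^-5
Q = -0.965·0.01538·ln(3.988×10^-5) = 0.1503 m³/s
Check: V = 3.27 m/s, Re = 6.82×10^5, f = 0.01290, h_f = 7.54 m ≈ 7.55 m ✓

Q ≈ 0.150 m³/s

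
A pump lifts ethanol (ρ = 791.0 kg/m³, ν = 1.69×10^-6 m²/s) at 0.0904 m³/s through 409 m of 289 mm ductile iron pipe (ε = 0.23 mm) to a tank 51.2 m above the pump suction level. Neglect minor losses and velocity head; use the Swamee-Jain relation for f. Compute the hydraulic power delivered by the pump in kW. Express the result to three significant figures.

P_hyd ≈ 37.8 kW

V = 4Q/(πD²) = 1.378 m/s; Re = 2.36×10^5; ε/D = 7.96×10^-4; f = 0.02013
h_f = f(L/D)V²/2g = 2.757 m
Total head H = z + h_f = 51.2 + 2.757 = 53.96 m
P_hyd = ρgQH = 791.0·9.81·0.0904·53.96 = 37.85 kW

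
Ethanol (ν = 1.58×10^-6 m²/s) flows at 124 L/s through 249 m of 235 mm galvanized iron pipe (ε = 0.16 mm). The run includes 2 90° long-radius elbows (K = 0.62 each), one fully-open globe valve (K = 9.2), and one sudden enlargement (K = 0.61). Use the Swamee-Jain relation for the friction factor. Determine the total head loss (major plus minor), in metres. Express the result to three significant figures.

H_L ≈ 13.0 m

V = 4Q/(πD²) = 2.859 m/s; V²/2g = 0.4166 m
Re = 4.25×10^5, ε/D = 6.81×10^-4 → f = 0.01895 (Swamee-Jain)
Major: h_f = f(L/D)·V²/2g = 0.01895·1060·0.4166 = 8.365 m
Minor: ΣK = 11.0; h_m = ΣK·V²/2g = 4.603 m
Total H_L = 8.365 + 4.603 = 12.97 m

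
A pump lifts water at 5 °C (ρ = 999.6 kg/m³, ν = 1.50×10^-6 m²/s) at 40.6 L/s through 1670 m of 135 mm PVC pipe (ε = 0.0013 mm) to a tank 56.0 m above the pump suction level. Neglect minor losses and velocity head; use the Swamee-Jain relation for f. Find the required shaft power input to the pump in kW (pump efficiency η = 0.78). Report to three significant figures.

P_shaft ≈ 67.2 kW

V = 4Q/(πD²) = 2.836 m/s; Re = 2.55×10^5; ε/D = 9.63×10^-6; f = 0.01492
h_f = f(L/D)V²/2g = 75.69 m
Total head H = z + h_f = 56.0 + 75.69 = 131.7 m
P_hyd = ρgQH = 999.6·9.81·0.0406·131.7 = 52.43 kW
P_shaft = P_hyd/η = 52.43/0.78 = 67.22 kW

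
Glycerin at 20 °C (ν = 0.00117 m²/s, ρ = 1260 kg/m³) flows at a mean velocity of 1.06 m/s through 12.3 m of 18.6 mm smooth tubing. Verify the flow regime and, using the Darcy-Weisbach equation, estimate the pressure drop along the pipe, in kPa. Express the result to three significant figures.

Δp ≈ 1780 kPa

Re = VD/ν = 1.06·0.01860/0.00117 = 16.9 → laminar (Re < 2300)
f = 64/Re = 3.798
h_f = f(L/D)V²/(2g) = 3.798·(12.3/0.01860)·1.06²/(2·9.81) = 143.8 m
Δp = ρg·h_f = 1260·9.81·143.8 = 1778 kPa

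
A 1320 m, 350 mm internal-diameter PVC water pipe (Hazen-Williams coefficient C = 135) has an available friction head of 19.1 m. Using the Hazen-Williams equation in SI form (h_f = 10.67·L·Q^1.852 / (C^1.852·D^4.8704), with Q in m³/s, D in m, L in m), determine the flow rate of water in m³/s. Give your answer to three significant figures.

Rearranging: Q = [h_f·C^1.852·D^4.8704 / (10.67·L)]^(1/1.852)
Q = [19.1·135^1.852·0.350^4.8704 / (10.67·1320)]^0.540 = 0.2415 m³/s

Q ≈ 0.241 m³/s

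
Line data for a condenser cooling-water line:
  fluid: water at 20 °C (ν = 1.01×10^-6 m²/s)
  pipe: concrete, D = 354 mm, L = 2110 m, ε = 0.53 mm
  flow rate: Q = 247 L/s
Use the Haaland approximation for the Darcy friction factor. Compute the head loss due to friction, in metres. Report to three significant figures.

h_f ≈ 42.1 m

V = 4Q/(πD²) = 4·0.247/(π·0.354²) = 2.510 m/s
Re = VD/ν = 2.510·0.354/1.01×10^-6 = 8.80×10^5 → turbulent
ε/D = 0.53/354 = 0.00150
Haaland: f = 0.02199
h_f = f(L/D)V²/(2g) = 0.02199·(2110/0.354)·2.510²/(2·9.81) = 42.07 m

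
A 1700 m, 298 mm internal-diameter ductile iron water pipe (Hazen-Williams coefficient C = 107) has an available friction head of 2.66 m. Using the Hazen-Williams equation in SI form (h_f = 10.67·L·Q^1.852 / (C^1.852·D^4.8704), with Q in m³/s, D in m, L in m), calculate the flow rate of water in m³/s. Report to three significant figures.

Rearranging: Q = [h_f·C^1.852·D^4.8704 / (10.67·L)]^(1/1.852)
Q = [2.66·107^1.852·0.298^4.8704 / (10.67·1700)]^0.540 = 0.03772 m³/s

Q ≈ 0.0377 m³/s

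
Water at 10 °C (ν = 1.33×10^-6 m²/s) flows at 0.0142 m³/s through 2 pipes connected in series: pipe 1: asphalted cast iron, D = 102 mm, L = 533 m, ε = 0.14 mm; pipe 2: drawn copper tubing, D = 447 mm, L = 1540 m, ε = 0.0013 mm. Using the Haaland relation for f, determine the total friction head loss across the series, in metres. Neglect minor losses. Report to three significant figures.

Pipe 1: V = 1.738 m/s, Re = 1.33×10^5, ε/D = 0.00137, f = 0.02275, h_1 = f(L/D)V²/2g = 18.30 m
Pipe 2: V = 0.09049 m/s, Re = 3.04×10^4, ε/D = 2.91×10^-6, f = 0.02324, h_2 = f(L/D)V²/2g = 0.03342 m
Series → Q common, losses add: H = Σh = 18.33 m

H ≈ 18.3 m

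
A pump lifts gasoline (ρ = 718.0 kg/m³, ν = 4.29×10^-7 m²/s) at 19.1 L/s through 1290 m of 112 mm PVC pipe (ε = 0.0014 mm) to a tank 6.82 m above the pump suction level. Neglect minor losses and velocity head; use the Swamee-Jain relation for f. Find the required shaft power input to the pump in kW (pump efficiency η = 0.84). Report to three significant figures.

P_shaft ≈ 5.78 kW

V = 4Q/(πD²) = 1.939 m/s; Re = 5.06×10^5; ε/D = 1.25×10^-5; f = 0.01326
h_f = f(L/D)V²/2g = 29.27 m
Total head H = z + h_f = 6.82 + 29.27 = 36.09 m
P_hyd = ρgQH = 718.0·9.81·0.0191·36.09 = 4.855 kW
P_shaft = P_hyd/η = 4.855/0.84 = 5.779 kW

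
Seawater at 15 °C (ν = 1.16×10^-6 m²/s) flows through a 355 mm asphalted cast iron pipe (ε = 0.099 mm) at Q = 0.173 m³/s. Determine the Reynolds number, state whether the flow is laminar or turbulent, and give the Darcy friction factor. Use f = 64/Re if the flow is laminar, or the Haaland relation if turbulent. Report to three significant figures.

V = 4Q/(πD²) = 1.748 m/s
Re = VD/ν = 1.748·0.355/1.16×10^-6 = 5.35×10^5
Re > 4000 → turbulent; ε/D = 2.79×10^-4
Haaland: f = 0.01591

Re ≈ 5.35×10^5; turbulent; f ≈ 0.0159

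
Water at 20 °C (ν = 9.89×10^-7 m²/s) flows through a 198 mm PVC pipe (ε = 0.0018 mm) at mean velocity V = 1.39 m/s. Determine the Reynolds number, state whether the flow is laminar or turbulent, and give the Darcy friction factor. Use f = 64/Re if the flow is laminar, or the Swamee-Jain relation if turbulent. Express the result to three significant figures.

Re ≈ 2.78×10^5; turbulent; f ≈ 0.0147

Re = VD/ν = 1.390·0.198/9.89×10^-7 = 2.78×10^5
Re > 4000 → turbulent; ε/D = 9.09×10^-6
Swamee-Jain: f = 0.01468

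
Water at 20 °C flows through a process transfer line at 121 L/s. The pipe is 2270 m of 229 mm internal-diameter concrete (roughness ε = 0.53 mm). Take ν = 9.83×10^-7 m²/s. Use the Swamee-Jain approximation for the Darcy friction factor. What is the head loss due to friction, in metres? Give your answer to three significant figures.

V = 4Q/(πD²) = 4·0.121/(π·0.229²) = 2.938 m/s
Re = VD/ν = 2.938·0.229/9.83×10^-7 = 6.84×10^5 → turbulent
ε/D = 0.53/229 = 0.00231
Swamee-Jain: f = 0.02469
h_f = f(L/D)V²/(2g) = 0.02469·(2270/0.229)·2.938²/(2·9.81) = 107.7 m

h_f ≈ 108 m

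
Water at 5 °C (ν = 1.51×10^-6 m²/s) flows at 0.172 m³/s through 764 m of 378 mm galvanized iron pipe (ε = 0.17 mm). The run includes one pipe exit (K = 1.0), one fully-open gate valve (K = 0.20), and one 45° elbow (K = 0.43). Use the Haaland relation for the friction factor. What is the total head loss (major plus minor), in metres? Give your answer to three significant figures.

H_L ≈ 4.43 m

V = 4Q/(πD²) = 1.533 m/s; V²/2g = 0.1197 m
Re = 3.84×10^5, ε/D = 4.50×10^-4 → f = 0.01750 (Haaland)
Major: h_f = f(L/D)·V²/2g = 0.01750·2021·0.1197 = 4.234 m
Minor: ΣK = 1.63; h_m = ΣK·V²/2g = 0.1952 m
Total H_L = 4.234 + 0.1952 = 4.429 m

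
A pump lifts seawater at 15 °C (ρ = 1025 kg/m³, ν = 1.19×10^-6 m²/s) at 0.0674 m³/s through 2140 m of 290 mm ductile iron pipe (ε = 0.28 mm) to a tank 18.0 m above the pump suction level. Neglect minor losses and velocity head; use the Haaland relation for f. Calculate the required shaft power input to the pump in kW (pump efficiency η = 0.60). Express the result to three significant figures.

V = 4Q/(πD²) = 1.020 m/s; Re = 2.49×10^5; ε/D = 9.66×10^-4; f = 0.02054
h_f = f(L/D)V²/2g = 8.045 m
Total head H = z + h_f = 18.0 + 8.045 = 26.05 m
P_hyd = ρgQH = 1025·9.81·0.0674·26.05 = 17.65 kW
P_shaft = P_hyd/η = 17.65/0.60 = 29.42 kW

P_shaft ≈ 29.4 kW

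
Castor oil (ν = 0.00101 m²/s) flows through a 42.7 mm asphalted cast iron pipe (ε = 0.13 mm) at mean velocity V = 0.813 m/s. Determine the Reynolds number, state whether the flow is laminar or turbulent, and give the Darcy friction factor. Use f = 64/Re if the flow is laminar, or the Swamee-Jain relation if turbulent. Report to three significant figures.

Re ≈ 34.4; laminar; f = 64/Re ≈ 1.86

Re = VD/ν = 0.8130·0.0427/0.00101 = 34.4
Re < 2300 → laminar → f = 64/Re = 1.862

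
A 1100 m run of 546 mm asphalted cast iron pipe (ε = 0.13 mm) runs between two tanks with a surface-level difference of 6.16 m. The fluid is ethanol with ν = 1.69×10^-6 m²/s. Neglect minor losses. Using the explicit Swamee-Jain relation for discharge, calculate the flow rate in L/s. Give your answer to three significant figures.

Swamee-Jain (Type II): Q = -0.965·√(gD⁵h_f/L)·ln[ε/(3.7D) + √(3.17ν²L/(gD³h_f))]
√(gD⁵h_f/L) = √(9.81·0.546⁵·6.16/1100) = 0.05163
ε/(3.7D) = 6.44×10^-5; √(3.17ν²L/(gD³h_f)) = 3.18×10^-5
Q = -0.965·0.05163·ln(9.617×10^-5) = 0.4608 m³/s
Check: V = 1.97 m/s, Re = 6.36×10^5, f = 0.01558, h_f = 6.20 m ≈ 6.16 m ✓

Q ≈ 461 L/s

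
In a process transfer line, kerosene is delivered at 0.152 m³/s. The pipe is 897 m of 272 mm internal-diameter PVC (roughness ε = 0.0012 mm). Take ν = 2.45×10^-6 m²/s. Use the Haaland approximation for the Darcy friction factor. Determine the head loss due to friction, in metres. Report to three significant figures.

h_f ≈ 16.6 m

V = 4Q/(πD²) = 4·0.152/(π·0.272²) = 2.616 m/s
Re = VD/ν = 2.616·0.272/2.45×10^-6 = 2.90×10^5 → turbulent
ε/D = 0.0012/272 = 4.41×10^-6
Haaland: f = 0.01446
h_f = f(L/D)V²/(2g) = 0.01446·(897/0.272)·2.616²/(2·9.81) = 16.64 m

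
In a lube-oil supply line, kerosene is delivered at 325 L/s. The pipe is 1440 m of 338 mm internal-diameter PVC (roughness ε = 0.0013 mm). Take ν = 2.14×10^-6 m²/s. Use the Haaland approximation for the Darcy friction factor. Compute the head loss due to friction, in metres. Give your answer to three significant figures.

V = 4Q/(πD²) = 4·0.325/(π·0.338²) = 3.622 m/s
Re = VD/ν = 3.622·0.338/2.14×10^-6 = 5.72×10^5 → turbulent
ε/D = 0.0013/338 = 3.85×10^-6
Haaland: f = 0.01280
h_f = f(L/D)V²/(2g) = 0.01280·(1440/0.338)·3.622²/(2·9.81) = 36.47 m

h_f ≈ 36.5 m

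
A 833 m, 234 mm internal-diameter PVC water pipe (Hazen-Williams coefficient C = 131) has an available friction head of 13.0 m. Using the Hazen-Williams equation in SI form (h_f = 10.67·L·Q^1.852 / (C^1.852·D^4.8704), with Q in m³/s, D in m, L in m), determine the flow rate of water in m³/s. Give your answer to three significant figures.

Rearranging: Q = [h_f·C^1.852·D^4.8704 / (10.67·L)]^(1/1.852)
Q = [13.0·131^1.852·0.234^4.8704 / (10.67·833)]^0.540 = 0.08467 m³/s

Q ≈ 0.0847 m³/s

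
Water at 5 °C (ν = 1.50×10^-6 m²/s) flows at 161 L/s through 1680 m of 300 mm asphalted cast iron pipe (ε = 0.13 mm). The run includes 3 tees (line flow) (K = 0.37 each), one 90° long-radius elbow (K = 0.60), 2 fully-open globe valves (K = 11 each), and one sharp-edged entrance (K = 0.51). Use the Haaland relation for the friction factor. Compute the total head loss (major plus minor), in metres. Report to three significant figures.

H_L ≈ 31.9 m

V = 4Q/(πD²) = 2.278 m/s; V²/2g = 0.2644 m
Re = 4.56×10^5, ε/D = 4.33×10^-4 → f = 0.01722 (Haaland)
Major: h_f = f(L/D)·V²/2g = 0.01722·5600·0.2644 = 25.50 m
Minor: ΣK = 24.2; h_m = ΣK·V²/2g = 6.404 m
Total H_L = 25.50 + 6.404 = 31.90 m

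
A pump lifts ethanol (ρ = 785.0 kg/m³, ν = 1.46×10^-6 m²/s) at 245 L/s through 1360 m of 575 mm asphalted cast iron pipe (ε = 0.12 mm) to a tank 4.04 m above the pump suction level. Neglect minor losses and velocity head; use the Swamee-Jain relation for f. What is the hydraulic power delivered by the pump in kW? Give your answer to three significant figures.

V = 4Q/(πD²) = 0.9435 m/s; Re = 3.72×10^5; ε/D = 2.09×10^-4; f = 0.01602
h_f = f(L/D)V²/2g = 1.719 m
Total head H = z + h_f = 4.04 + 1.719 = 5.759 m
P_hyd = ρgQH = 785.0·9.81·0.245·5.759 = 10.87 kW

P_hyd ≈ 10.9 kW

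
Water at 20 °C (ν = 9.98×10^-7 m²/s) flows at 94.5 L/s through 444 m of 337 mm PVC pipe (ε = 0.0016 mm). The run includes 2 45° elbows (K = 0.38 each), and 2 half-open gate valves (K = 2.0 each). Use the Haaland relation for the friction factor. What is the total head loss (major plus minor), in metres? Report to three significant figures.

V = 4Q/(πD²) = 1.059 m/s; V²/2g = 0.05721 m
Re = 3.58×10^5, ε/D = 4.75×10^-6 → f = 0.01392 (Haaland)
Major: h_f = f(L/D)·V²/2g = 0.01392·1318·0.05721 = 1.049 m
Minor: ΣK = 4.76; h_m = ΣK·V²/2g = 0.2723 m
Total H_L = 1.049 + 0.2723 = 1.322 m

H_L ≈ 1.32 m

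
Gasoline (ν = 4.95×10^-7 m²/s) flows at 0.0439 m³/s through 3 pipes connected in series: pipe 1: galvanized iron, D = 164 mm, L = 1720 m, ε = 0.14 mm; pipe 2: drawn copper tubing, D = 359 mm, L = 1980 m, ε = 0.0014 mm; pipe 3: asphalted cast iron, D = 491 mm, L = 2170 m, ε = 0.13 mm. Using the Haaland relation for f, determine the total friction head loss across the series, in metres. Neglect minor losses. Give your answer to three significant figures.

Pipe 1: V = 2.078 m/s, Re = 6.89×10^5, ε/D = 8.54×10^-4, f = 0.01937, h_1 = f(L/D)V²/2g = 44.71 m
Pipe 2: V = 0.4337 m/s, Re = 3.15×10^5, ε/D = 3.90×10^-6, f = 0.01425, h_2 = f(L/D)V²/2g = 0.7534 m
Pipe 3: V = 0.2319 m/s, Re = 2.30×10^5, ε/D = 2.65×10^-4, f = 0.01701, h_3 = f(L/D)V²/2g = 0.2060 m
Series → Q common, losses add: H = Σh = 45.67 m

H ≈ 45.7 m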